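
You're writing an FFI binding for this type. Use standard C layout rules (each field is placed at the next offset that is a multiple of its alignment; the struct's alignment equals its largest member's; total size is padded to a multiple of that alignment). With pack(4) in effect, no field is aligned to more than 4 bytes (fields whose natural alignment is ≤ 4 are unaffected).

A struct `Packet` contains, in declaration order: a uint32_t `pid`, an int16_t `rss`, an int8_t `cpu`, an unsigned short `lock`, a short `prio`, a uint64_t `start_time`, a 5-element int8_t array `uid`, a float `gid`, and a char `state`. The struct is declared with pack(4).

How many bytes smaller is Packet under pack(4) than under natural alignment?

4

natural layout:
  @0: pid [4B, align 4] → 4
  @4: rss [2B, align 2] → 6
  @6: cpu [1B, align 1] → 7
  +1 pad (align 2)
  @8: lock [2B, align 2] → 10
  @10: prio [2B, align 2] → 12
  +4 pad (align 8)
  @16: start_time [8B, align 8] → 24
  @24: uid [5B, align 1] → 29
  +3 pad (align 4)
  @32: gid [4B, align 4] → 36
  @36: state [1B, align 1] → 37
  +3 tail pad (align 8)
  size 40, align 8
packed(4) layout:
  @0: pid [4B, align 4] → 4
  @4: rss [2B, align 2] → 6
  @6: cpu [1B, align 1] → 7
  +1 pad (align 2)
  @8: lock [2B, align 2] → 10
  @10: prio [2B, align 2] → 12
  @12: start_time [8B, align 4] → 20
  @20: uid [5B, align 1] → 25
  +3 pad (align 4)
  @28: gid [4B, align 4] → 32
  @32: state [1B, align 1] → 33
  +3 tail pad (align 4)
  size 36, align 4
40 − 36 = 4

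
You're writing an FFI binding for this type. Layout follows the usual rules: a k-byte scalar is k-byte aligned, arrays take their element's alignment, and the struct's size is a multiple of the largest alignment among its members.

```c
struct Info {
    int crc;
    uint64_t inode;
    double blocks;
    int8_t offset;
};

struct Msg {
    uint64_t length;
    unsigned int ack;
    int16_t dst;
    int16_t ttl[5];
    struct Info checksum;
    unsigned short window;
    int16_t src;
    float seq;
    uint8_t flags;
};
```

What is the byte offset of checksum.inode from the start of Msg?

Info: 0..4  crc  (4B, 4-aligned); 4..8  -- padding (4B); 8..16  inode  (8B, 8-aligned); 16..24  blocks  (8B, 8-aligned); 24..25  offset  (1B, 1-aligned); 25..32  -- tail padding (7B); sizeof = 32, alignof = 8
0..8  length  (8B, 8-aligned)
8..12  ack  (4B, 4-aligned)
12..14  dst  (2B, 2-aligned)
14..24  ttl  (10B, 2-aligned)
24..56  checksum  (32B, 8-aligned)
within Info: inode at 8
24 + 8 = 32

32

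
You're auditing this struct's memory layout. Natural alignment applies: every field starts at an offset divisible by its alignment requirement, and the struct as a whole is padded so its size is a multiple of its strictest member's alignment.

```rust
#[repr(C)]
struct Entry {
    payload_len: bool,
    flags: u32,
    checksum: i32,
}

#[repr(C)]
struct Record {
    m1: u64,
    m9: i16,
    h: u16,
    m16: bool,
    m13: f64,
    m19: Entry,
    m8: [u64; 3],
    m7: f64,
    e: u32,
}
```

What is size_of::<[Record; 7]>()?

560

Entry: @0: payload_len [1B, align 1] → 1; +3 pad (align 4); @4: flags [4B, align 4] → 8; @8: checksum [4B, align 4] → 12; size 12, align 4
@0: m1 [8B, align 8] → 8
@8: m9 [2B, align 2] → 10
@10: h [2B, align 2] → 12
@12: m16 [1B, align 1] → 13
+3 pad (align 8)
@16: m13 [8B, align 8] → 24
@24: m19 [12B, align 4] → 36
+4 pad (align 8)
@40: m8 [24B, align 8] → 64
@64: m7 [8B, align 8] → 72
@72: e [4B, align 4] → 76
+4 tail pad (align 8)
size 80, align 8
array of 7: 7 × 80 = 560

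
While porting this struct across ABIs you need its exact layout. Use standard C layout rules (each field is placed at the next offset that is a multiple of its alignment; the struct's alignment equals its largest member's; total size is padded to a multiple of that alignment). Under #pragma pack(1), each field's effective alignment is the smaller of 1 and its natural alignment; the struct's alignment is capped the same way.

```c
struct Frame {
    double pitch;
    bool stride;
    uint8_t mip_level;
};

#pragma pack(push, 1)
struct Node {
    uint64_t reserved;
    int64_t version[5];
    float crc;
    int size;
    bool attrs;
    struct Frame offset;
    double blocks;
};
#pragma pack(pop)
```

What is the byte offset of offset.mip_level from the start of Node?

Frame: 0..8  pitch  (8B, 8-aligned); 8..9  stride  (1B, 1-aligned); 9..10  mip_level  (1B, 1-aligned); 10..16  -- tail padding (6B); sizeof = 16, alignof = 8
0..8  reserved  (8B, 1-aligned)
8..48  version  (40B, 1-aligned)
48..52  crc  (4B, 1-aligned)
52..56  size  (4B, 1-aligned)
56..57  attrs  (1B, 1-aligned)
57..73  offset  (16B, 1-aligned)
within Frame: mip_level at 9
57 + 9 = 66

66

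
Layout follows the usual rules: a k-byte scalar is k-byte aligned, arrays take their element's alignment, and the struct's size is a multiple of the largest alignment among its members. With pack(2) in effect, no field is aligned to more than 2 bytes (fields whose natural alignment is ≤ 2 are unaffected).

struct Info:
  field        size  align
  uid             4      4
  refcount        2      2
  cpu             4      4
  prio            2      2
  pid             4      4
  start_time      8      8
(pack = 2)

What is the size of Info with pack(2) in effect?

24

uid at 0 (size 4, align 2) → ends 4
refcount at 4 (size 2, align 2) → ends 6
cpu at 6 (size 4, align 2) → ends 10
prio at 10 (size 2, align 2) → ends 12
pid at 12 (size 4, align 2) → ends 16
start_time at 16 (size 8, align 2) → ends 24
total 24 bytes, alignment 2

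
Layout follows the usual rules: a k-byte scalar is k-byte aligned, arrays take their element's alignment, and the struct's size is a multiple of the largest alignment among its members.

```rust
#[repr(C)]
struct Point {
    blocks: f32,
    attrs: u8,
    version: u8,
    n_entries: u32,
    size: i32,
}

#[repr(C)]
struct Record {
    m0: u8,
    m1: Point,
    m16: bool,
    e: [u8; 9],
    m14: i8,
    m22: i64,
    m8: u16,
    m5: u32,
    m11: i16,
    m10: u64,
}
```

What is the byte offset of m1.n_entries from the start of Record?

Point: 0..4  blocks  (4B, 4-aligned); 4..5  attrs  (1B, 1-aligned); 5..6  version  (1B, 1-aligned); 6..8  -- padding (2B); 8..12  n_entries  (4B, 4-aligned); 12..16  size  (4B, 4-aligned); sizeof = 16, alignof = 4
0..1  m0  (1B, 1-aligned)
1..4  -- padding (3B)
4..20  m1  (16B, 4-aligned)
within Point: n_entries at 8
4 + 8 = 12

12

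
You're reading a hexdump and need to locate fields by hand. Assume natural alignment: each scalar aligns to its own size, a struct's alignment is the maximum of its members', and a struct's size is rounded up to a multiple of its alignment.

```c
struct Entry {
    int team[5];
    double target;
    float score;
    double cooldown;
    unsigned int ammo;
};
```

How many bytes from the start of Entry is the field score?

0..20  team  (20B, 4-aligned)
20..24  -- padding (4B)
24..32  target  (8B, 8-aligned)
32..36  score  (4B, 4-aligned)

32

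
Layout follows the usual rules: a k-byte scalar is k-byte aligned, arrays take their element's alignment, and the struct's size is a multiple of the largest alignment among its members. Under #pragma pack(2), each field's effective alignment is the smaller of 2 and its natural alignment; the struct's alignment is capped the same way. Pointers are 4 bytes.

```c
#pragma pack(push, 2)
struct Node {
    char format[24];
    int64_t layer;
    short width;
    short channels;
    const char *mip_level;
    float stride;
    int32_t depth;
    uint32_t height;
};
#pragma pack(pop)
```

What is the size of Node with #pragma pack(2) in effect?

52

0..24  format  (24B, 1-aligned)
24..32  layer  (8B, 2-aligned)
32..34  width  (2B, 2-aligned)
34..36  channels  (2B, 2-aligned)
36..40  mip_level  (4B, 2-aligned)
40..44  stride  (4B, 2-aligned)
44..48  depth  (4B, 2-aligned)
48..52  height  (4B, 2-aligned)
sizeof = 52, alignof = 2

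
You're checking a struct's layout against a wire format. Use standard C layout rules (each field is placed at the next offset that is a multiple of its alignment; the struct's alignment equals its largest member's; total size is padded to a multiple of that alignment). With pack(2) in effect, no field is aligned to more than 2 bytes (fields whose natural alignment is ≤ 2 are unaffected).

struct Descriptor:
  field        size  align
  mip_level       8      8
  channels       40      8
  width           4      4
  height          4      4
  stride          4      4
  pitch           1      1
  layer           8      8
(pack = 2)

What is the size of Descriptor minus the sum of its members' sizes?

1

@0: mip_level [8B, align 2] → 8
@8: channels [40B, align 2] → 48
@48: width [4B, align 2] → 52
@52: height [4B, align 2] → 56
@56: stride [4B, align 2] → 60
@60: pitch [1B, align 1] → 61
+1 pad (align 2)
@62: layer [8B, align 2] → 70
size 70, align 2
data bytes 69, size 70 → padding 1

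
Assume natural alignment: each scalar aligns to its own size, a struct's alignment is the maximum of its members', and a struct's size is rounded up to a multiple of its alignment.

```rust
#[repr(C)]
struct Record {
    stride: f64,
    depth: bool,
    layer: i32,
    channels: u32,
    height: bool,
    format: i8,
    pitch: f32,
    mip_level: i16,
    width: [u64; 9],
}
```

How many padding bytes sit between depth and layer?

3

stride at 0 (size 8, align 8) → ends 8
depth at 8 (size 1, align 1) → ends 9
pad 3 to align 4 for layer
layer at 12 (size 4, align 4) → ends 16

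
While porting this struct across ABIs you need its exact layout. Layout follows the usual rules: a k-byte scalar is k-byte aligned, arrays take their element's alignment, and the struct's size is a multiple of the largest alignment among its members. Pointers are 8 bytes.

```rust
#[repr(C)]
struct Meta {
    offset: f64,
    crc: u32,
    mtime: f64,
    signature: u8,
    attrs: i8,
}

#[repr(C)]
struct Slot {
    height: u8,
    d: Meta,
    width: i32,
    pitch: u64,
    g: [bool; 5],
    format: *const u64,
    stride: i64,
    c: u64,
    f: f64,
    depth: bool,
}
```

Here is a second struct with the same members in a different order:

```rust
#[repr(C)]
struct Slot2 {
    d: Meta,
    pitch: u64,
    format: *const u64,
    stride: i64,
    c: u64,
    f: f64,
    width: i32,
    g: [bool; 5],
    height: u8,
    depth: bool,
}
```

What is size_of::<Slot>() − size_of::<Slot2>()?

16

Meta: offset at 0 (size 8, align 8) → ends 8; crc at 8 (size 4, align 4) → ends 12; pad 4 to align 8 for mtime; mtime at 16 (size 8, align 8) → ends 24; signature at 24 (size 1, align 1) → ends 25; attrs at 25 (size 1, align 1) → ends 26; tail pad 6 to reach multiple of 8; total 32 bytes, alignment 8
height at 0 (size 1, align 1) → ends 1
pad 7 to align 8 for d
d at 8 (size 32, align 8) → ends 40
width at 40 (size 4, align 4) → ends 44
pad 4 to align 8 for pitch
pitch at 48 (size 8, align 8) → ends 56
g at 56 (size 5, align 1) → ends 61
pad 3 to align 8 for format
format at 64 (size 8, align 8) → ends 72
stride at 72 (size 8, align 8) → ends 80
c at 80 (size 8, align 8) → ends 88
f at 88 (size 8, align 8) → ends 96
depth at 96 (size 1, align 1) → ends 97
tail pad 7 to reach multiple of 8
total 104 bytes, alignment 8
— Slot2 —
d at 0 (size 32, align 8) → ends 32
pitch at 32 (size 8, align 8) → ends 40
format at 40 (size 8, align 8) → ends 48
stride at 48 (size 8, align 8) → ends 56
c at 56 (size 8, align 8) → ends 64
f at 64 (size 8, align 8) → ends 72
width at 72 (size 4, align 4) → ends 76
g at 76 (size 5, align 1) → ends 81
height at 81 (size 1, align 1) → ends 82
depth at 82 (size 1, align 1) → ends 83
tail pad 5 to reach multiple of 8
total 88 bytes, alignment 8
104 − 88 = 16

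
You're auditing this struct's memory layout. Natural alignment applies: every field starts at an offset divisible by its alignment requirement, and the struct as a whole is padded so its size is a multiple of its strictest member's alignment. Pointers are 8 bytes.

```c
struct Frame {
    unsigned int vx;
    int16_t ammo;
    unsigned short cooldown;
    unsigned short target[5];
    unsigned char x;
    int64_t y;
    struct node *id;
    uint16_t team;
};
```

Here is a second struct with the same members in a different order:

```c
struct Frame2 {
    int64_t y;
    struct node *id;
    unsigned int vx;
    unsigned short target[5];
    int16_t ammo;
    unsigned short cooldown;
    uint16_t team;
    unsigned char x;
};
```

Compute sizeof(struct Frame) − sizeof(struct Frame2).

@0: vx [4B, align 4] → 4
@4: ammo [2B, align 2] → 6
@6: cooldown [2B, align 2] → 8
@8: target [10B, align 2] → 18
@18: x [1B, align 1] → 19
+5 pad (align 8)
@24: y [8B, align 8] → 32
@32: id [8B, align 8] → 40
@40: team [2B, align 2] → 42
+6 tail pad (align 8)
size 48, align 8
— Frame2 —
@0: y [8B, align 8] → 8
@8: id [8B, align 8] → 16
@16: vx [4B, align 4] → 20
@20: target [10B, align 2] → 30
@30: ammo [2B, align 2] → 32
@32: cooldown [2B, align 2] → 34
@34: team [2B, align 2] → 36
@36: x [1B, align 1] → 37
+3 tail pad (align 8)
size 40, align 8
48 − 40 = 8

8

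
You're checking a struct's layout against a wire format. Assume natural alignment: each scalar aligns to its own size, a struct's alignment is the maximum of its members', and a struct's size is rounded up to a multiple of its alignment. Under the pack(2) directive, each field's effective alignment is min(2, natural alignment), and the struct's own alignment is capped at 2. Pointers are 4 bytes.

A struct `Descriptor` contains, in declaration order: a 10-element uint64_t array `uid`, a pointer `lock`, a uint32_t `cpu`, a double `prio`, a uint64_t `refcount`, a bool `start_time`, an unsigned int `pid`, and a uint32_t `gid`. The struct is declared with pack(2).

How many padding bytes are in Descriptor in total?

@0: uid [80B, align 2] → 80
@80: lock [4B, align 2] → 84
@84: cpu [4B, align 2] → 88
@88: prio [8B, align 2] → 96
@96: refcount [8B, align 2] → 104
@104: start_time [1B, align 1] → 105
+1 pad (align 2)
@106: pid [4B, align 2] → 110
@110: gid [4B, align 2] → 114
size 114, align 2
data bytes 113, size 114 → padding 1

1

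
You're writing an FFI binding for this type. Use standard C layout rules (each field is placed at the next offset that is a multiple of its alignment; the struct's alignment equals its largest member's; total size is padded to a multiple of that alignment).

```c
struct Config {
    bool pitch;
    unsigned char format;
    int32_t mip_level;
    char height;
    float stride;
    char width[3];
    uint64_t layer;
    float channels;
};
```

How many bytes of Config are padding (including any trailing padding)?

14

0..1  pitch  (1B, 1-aligned)
1..2  format  (1B, 1-aligned)
2..4  -- padding (2B)
4..8  mip_level  (4B, 4-aligned)
8..9  height  (1B, 1-aligned)
9..12  -- padding (3B)
12..16  stride  (4B, 4-aligned)
16..19  width  (3B, 1-aligned)
19..24  -- padding (5B)
24..32  layer  (8B, 8-aligned)
32..36  channels  (4B, 4-aligned)
36..40  -- tail padding (4B)
sizeof = 40, alignof = 8
data bytes 26, size 40 → padding 14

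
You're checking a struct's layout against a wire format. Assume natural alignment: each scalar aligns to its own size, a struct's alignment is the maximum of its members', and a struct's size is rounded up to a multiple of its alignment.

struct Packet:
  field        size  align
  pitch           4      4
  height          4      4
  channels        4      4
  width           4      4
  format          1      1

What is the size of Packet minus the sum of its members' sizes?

@0: pitch [4B, align 4] → 4
@4: height [4B, align 4] → 8
@8: channels [4B, align 4] → 12
@12: width [4B, align 4] → 16
@16: format [1B, align 1] → 17
+3 tail pad (align 4)
size 20, align 4
data bytes 17, size 20 → padding 3

3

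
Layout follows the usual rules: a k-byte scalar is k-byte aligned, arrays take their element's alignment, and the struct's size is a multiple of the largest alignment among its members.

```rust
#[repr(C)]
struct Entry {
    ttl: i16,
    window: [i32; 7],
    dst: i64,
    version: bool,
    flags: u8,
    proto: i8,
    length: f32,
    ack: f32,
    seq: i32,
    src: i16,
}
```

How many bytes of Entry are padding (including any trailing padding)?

ttl at 0 (size 2, align 2) → ends 2
pad 2 to align 4 for window
window at 4 (size 28, align 4) → ends 32
dst at 32 (size 8, align 8) → ends 40
version at 40 (size 1, align 1) → ends 41
flags at 41 (size 1, align 1) → ends 42
proto at 42 (size 1, align 1) → ends 43
pad 1 to align 4 for length
length at 44 (size 4, align 4) → ends 48
ack at 48 (size 4, align 4) → ends 52
seq at 52 (size 4, align 4) → ends 56
src at 56 (size 2, align 2) → ends 58
tail pad 6 to reach multiple of 8
total 64 bytes, alignment 8
data bytes 55, size 64 → padding 9

9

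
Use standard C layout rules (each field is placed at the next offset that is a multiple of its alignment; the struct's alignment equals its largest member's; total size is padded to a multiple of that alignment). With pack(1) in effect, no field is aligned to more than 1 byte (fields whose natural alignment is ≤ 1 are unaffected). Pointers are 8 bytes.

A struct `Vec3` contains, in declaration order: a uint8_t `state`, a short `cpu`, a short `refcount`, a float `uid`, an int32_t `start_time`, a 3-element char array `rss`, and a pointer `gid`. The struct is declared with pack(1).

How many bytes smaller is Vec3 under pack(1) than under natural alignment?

8

natural layout:
  0..1  state  (1B, 1-aligned)
  1..2  -- padding (1B)
  2..4  cpu  (2B, 2-aligned)
  4..6  refcount  (2B, 2-aligned)
  6..8  -- padding (2B)
  8..12  uid  (4B, 4-aligned)
  12..16  start_time  (4B, 4-aligned)
  16..19  rss  (3B, 1-aligned)
  19..24  -- padding (5B)
  24..32  gid  (8B, 8-aligned)
  sizeof = 32, alignof = 8
packed(1) layout:
  0..1  state  (1B, 1-aligned)
  1..3  cpu  (2B, 1-aligned)
  3..5  refcount  (2B, 1-aligned)
  5..9  uid  (4B, 1-aligned)
  9..13  start_time  (4B, 1-aligned)
  13..16  rss  (3B, 1-aligned)
  16..24  gid  (8B, 1-aligned)
  sizeof = 24, alignof = 1
32 − 24 = 8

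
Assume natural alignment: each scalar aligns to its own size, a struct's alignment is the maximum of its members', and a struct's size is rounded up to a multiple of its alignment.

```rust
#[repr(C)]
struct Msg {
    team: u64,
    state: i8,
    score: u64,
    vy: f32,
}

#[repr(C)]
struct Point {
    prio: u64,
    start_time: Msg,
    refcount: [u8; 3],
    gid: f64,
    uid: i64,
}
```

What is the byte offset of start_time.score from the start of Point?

Msg: team at 0 (size 8, align 8) → ends 8; state at 8 (size 1, align 1) → ends 9; pad 7 to align 8 for score; score at 16 (size 8, align 8) → ends 24; vy at 24 (size 4, align 4) → ends 28; tail pad 4 to reach multiple of 8; total 32 bytes, alignment 8
prio at 0 (size 8, align 8) → ends 8
start_time at 8 (size 32, align 8) → ends 40
within Msg: score at 16
8 + 16 = 24

24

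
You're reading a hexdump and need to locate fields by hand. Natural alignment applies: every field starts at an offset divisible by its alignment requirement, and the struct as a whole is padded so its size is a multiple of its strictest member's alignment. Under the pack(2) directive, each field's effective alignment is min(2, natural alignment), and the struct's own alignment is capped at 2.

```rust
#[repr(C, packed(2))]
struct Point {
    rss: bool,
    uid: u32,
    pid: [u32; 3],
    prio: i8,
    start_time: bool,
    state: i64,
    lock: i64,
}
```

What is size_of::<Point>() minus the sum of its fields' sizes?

0..1  rss  (1B, 1-aligned)
1..2  -- padding (1B)
2..6  uid  (4B, 2-aligned)
6..18  pid  (12B, 2-aligned)
18..19  prio  (1B, 1-aligned)
19..20  start_time  (1B, 1-aligned)
20..28  state  (8B, 2-aligned)
28..36  lock  (8B, 2-aligned)
sizeof = 36, alignof = 2
data bytes 35, size 36 → padding 1

1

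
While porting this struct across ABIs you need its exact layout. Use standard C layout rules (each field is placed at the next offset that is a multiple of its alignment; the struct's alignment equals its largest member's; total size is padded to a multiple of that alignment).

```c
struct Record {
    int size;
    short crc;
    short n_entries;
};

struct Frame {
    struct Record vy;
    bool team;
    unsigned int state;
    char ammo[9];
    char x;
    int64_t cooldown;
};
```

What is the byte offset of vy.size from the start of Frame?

0

Record: size at 0 (size 4, align 4) → ends 4; crc at 4 (size 2, align 2) → ends 6; n_entries at 6 (size 2, align 2) → ends 8; total 8 bytes, alignment 4
vy at 0 (size 8, align 4) → ends 8
within Record: size at 0
0 + 0 = 0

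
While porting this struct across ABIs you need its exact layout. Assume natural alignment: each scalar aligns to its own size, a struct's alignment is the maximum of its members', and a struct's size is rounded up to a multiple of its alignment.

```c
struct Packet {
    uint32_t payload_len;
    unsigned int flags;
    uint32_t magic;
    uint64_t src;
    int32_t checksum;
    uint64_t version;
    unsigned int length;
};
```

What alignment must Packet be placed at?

member alignments: payload_len=4, flags=4, magic=4, src=8, checksum=4, version=8, length=4
max = 8

8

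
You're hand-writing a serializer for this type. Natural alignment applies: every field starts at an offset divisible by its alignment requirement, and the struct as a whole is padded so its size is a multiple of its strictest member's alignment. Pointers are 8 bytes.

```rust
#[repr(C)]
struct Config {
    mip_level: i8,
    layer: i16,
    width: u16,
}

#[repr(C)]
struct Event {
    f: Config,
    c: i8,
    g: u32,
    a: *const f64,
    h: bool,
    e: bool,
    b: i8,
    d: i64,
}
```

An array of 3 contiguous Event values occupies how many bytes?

120

Config: 0..1  mip_level  (1B, 1-aligned); 1..2  -- padding (1B); 2..4  layer  (2B, 2-aligned); 4..6  width  (2B, 2-aligned); sizeof = 6, alignof = 2
0..6  f  (6B, 2-aligned)
6..7  c  (1B, 1-aligned)
7..8  -- padding (1B)
8..12  g  (4B, 4-aligned)
12..16  -- padding (4B)
16..24  a  (8B, 8-aligned)
24..25  h  (1B, 1-aligned)
25..26  e  (1B, 1-aligned)
26..27  b  (1B, 1-aligned)
27..32  -- padding (5B)
32..40  d  (8B, 8-aligned)
sizeof = 40, alignof = 8
array of 3: 3 × 40 = 120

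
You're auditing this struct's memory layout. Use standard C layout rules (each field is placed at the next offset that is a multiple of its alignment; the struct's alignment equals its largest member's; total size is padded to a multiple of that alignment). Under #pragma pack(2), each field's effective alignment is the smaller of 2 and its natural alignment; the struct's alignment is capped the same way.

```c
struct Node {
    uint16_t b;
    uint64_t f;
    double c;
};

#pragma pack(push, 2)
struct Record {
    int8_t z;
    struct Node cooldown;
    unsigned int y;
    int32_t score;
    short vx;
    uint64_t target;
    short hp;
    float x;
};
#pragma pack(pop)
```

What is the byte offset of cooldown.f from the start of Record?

10

Node: 0..2  b  (2B, 2-aligned); 2..8  -- padding (6B); 8..16  f  (8B, 8-aligned); 16..24  c  (8B, 8-aligned); sizeof = 24, alignof = 8
0..1  z  (1B, 1-aligned)
1..2  -- padding (1B)
2..26  cooldown  (24B, 2-aligned)
within Node: f at 8
2 + 8 = 10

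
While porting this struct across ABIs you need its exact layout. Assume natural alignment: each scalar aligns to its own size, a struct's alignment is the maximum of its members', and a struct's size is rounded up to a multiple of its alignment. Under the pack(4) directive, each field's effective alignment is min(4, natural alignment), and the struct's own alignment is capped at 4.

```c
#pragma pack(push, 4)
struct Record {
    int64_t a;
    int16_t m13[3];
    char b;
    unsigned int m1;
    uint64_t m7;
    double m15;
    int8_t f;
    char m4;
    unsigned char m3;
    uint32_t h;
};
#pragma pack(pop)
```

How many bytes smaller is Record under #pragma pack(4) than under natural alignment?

4

natural layout:
  0..8  a  (8B, 8-aligned)
  8..14  m13  (6B, 2-aligned)
  14..15  b  (1B, 1-aligned)
  15..16  -- padding (1B)
  16..20  m1  (4B, 4-aligned)
  20..24  -- padding (4B)
  24..32  m7  (8B, 8-aligned)
  32..40  m15  (8B, 8-aligned)
  40..41  f  (1B, 1-aligned)
  41..42  m4  (1B, 1-aligned)
  42..43  m3  (1B, 1-aligned)
  43..44  -- padding (1B)
  44..48  h  (4B, 4-aligned)
  sizeof = 48, alignof = 8
packed(4) layout:
  0..8  a  (8B, 4-aligned)
  8..14  m13  (6B, 2-aligned)
  14..15  b  (1B, 1-aligned)
  15..16  -- padding (1B)
  16..20  m1  (4B, 4-aligned)
  20..28  m7  (8B, 4-aligned)
  28..36  m15  (8B, 4-aligned)
  36..37  f  (1B, 1-aligned)
  37..38  m4  (1B, 1-aligned)
  38..39  m3  (1B, 1-aligned)
  39..40  -- padding (1B)
  40..44  h  (4B, 4-aligned)
  sizeof = 44, alignof = 4
48 − 44 = 4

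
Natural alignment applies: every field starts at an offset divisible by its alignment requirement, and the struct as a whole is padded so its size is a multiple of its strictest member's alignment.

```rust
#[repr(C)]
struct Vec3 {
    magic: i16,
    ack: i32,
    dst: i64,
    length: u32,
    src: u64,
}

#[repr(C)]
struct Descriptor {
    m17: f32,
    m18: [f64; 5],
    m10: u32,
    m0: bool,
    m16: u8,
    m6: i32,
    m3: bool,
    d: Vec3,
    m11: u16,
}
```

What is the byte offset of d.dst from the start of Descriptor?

Vec3: @0: magic [2B, align 2] → 2; +2 pad (align 4); @4: ack [4B, align 4] → 8; @8: dst [8B, align 8] → 16; @16: length [4B, align 4] → 20; +4 pad (align 8); @24: src [8B, align 8] → 32; size 32, align 8
@0: m17 [4B, align 4] → 4
+4 pad (align 8)
@8: m18 [40B, align 8] → 48
@48: m10 [4B, align 4] → 52
@52: m0 [1B, align 1] → 53
@53: m16 [1B, align 1] → 54
+2 pad (align 4)
@56: m6 [4B, align 4] → 60
@60: m3 [1B, align 1] → 61
+3 pad (align 8)
@64: d [32B, align 8] → 96
within Vec3: dst at 8
64 + 8 = 72

72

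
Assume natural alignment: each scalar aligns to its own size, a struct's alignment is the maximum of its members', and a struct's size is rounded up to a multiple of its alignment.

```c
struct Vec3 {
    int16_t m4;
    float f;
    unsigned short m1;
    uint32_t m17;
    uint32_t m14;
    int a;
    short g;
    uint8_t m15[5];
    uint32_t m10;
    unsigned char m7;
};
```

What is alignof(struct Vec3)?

4

member alignments: m4=2, f=4, m1=2, m17=4, m14=4, a=4, g=2, m15=1, m10=4, m7=1
max = 4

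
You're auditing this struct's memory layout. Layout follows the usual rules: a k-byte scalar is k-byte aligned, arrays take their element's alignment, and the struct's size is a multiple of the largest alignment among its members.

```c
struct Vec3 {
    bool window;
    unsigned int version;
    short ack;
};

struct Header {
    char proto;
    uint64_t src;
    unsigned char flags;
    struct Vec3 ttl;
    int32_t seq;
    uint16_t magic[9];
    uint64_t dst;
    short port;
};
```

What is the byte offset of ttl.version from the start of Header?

24

Vec3: @0: window [1B, align 1] → 1; +3 pad (align 4); @4: version [4B, align 4] → 8; @8: ack [2B, align 2] → 10; +2 tail pad (align 4); size 12, align 4
@0: proto [1B, align 1] → 1
+7 pad (align 8)
@8: src [8B, align 8] → 16
@16: flags [1B, align 1] → 17
+3 pad (align 4)
@20: ttl [12B, align 4] → 32
within Vec3: version at 4
20 + 4 = 24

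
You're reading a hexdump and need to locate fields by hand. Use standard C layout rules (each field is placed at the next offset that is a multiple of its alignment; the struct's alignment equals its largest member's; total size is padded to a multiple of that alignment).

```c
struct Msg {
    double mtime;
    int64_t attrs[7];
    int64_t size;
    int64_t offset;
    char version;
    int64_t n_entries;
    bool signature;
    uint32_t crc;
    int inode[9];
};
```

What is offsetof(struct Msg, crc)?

mtime at 0 (size 8, align 8) → ends 8
attrs at 8 (size 56, align 8) → ends 64
size at 64 (size 8, align 8) → ends 72
offset at 72 (size 8, align 8) → ends 80
version at 80 (size 1, align 1) → ends 81
pad 7 to align 8 for n_entries
n_entries at 88 (size 8, align 8) → ends 96
signature at 96 (size 1, align 1) → ends 97
pad 3 to align 4 for crc
crc at 100 (size 4, align 4) → ends 104

100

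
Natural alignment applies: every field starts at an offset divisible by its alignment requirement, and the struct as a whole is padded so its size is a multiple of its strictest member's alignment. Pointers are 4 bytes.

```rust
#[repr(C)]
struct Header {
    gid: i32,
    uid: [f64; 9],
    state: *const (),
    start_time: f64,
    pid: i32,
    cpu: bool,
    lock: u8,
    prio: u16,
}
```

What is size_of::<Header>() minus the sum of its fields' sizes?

@0: gid [4B, align 4] → 4
+4 pad (align 8)
@8: uid [72B, align 8] → 80
@80: state [4B, align 4] → 84
+4 pad (align 8)
@88: start_time [8B, align 8] → 96
@96: pid [4B, align 4] → 100
@100: cpu [1B, align 1] → 101
@101: lock [1B, align 1] → 102
@102: prio [2B, align 2] → 104
size 104, align 8
data bytes 96, size 104 → padding 8

8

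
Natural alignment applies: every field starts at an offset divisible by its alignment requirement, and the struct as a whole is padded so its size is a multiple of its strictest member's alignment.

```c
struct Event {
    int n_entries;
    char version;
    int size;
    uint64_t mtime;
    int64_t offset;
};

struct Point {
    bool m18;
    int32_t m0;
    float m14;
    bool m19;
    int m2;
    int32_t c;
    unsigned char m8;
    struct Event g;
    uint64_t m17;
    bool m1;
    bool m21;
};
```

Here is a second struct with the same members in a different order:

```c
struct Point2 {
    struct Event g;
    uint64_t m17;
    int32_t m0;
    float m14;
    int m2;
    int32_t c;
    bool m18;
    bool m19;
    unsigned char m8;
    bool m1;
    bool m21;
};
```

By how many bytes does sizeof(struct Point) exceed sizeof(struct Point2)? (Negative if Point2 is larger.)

16

Event: @0: n_entries [4B, align 4] → 4; @4: version [1B, align 1] → 5; +3 pad (align 4); @8: size [4B, align 4] → 12; +4 pad (align 8); @16: mtime [8B, align 8] → 24; @24: offset [8B, align 8] → 32; size 32, align 8
@0: m18 [1B, align 1] → 1
+3 pad (align 4)
@4: m0 [4B, align 4] → 8
@8: m14 [4B, align 4] → 12
@12: m19 [1B, align 1] → 13
+3 pad (align 4)
@16: m2 [4B, align 4] → 20
@20: c [4B, align 4] → 24
@24: m8 [1B, align 1] → 25
+7 pad (align 8)
@32: g [32B, align 8] → 64
@64: m17 [8B, align 8] → 72
@72: m1 [1B, align 1] → 73
@73: m21 [1B, align 1] → 74
+6 tail pad (align 8)
size 80, align 8
— Point2 —
@0: g [32B, align 8] → 32
@32: m17 [8B, align 8] → 40
@40: m0 [4B, align 4] → 44
@44: m14 [4B, align 4] → 48
@48: m2 [4B, align 4] → 52
@52: c [4B, align 4] → 56
@56: m18 [1B, align 1] → 57
@57: m19 [1B, align 1] → 58
@58: m8 [1B, align 1] → 59
@59: m1 [1B, align 1] → 60
@60: m21 [1B, align 1] → 61
+3 tail pad (align 8)
size 64, align 8
80 − 64 = 16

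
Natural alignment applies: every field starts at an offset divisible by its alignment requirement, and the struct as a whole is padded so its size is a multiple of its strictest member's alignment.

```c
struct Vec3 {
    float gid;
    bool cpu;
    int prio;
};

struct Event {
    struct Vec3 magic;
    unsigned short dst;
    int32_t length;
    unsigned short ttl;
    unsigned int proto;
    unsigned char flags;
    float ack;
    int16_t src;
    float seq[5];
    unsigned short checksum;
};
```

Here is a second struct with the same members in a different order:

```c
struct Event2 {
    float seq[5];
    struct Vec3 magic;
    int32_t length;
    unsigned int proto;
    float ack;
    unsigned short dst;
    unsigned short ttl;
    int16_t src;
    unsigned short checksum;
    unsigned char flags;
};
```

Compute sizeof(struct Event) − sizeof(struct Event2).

8

Vec3: gid at 0 (size 4, align 4) → ends 4; cpu at 4 (size 1, align 1) → ends 5; pad 3 to align 4 for prio; prio at 8 (size 4, align 4) → ends 12; total 12 bytes, alignment 4
magic at 0 (size 12, align 4) → ends 12
dst at 12 (size 2, align 2) → ends 14
pad 2 to align 4 for length
length at 16 (size 4, align 4) → ends 20
ttl at 20 (size 2, align 2) → ends 22
pad 2 to align 4 for proto
proto at 24 (size 4, align 4) → ends 28
flags at 28 (size 1, align 1) → ends 29
pad 3 to align 4 for ack
ack at 32 (size 4, align 4) → ends 36
src at 36 (size 2, align 2) → ends 38
pad 2 to align 4 for seq
seq at 40 (size 20, align 4) → ends 60
checksum at 60 (size 2, align 2) → ends 62
tail pad 2 to reach multiple of 4
total 64 bytes, alignment 4
— Event2 —
seq at 0 (size 20, align 4) → ends 20
magic at 20 (size 12, align 4) → ends 32
length at 32 (size 4, align 4) → ends 36
proto at 36 (size 4, align 4) → ends 40
ack at 40 (size 4, align 4) → ends 44
dst at 44 (size 2, align 2) → ends 46
ttl at 46 (size 2, align 2) → ends 48
src at 48 (size 2, align 2) → ends 50
checksum at 50 (size 2, align 2) → ends 52
flags at 52 (size 1, align 1) → ends 53
tail pad 3 to reach multiple of 4
total 56 bytes, alignment 4
64 − 56 = 8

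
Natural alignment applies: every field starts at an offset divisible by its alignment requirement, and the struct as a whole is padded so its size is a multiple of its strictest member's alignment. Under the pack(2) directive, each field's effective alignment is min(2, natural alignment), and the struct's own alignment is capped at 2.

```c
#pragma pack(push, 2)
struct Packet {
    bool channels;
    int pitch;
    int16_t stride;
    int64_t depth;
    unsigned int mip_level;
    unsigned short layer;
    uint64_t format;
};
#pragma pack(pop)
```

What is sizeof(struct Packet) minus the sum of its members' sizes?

channels at 0 (size 1, align 1) → ends 1
pad 1 to align 2 for pitch
pitch at 2 (size 4, align 2) → ends 6
stride at 6 (size 2, align 2) → ends 8
depth at 8 (size 8, align 2) → ends 16
mip_level at 16 (size 4, align 2) → ends 20
layer at 20 (size 2, align 2) → ends 22
format at 22 (size 8, align 2) → ends 30
total 30 bytes, alignment 2
data bytes 29, size 30 → padding 1

1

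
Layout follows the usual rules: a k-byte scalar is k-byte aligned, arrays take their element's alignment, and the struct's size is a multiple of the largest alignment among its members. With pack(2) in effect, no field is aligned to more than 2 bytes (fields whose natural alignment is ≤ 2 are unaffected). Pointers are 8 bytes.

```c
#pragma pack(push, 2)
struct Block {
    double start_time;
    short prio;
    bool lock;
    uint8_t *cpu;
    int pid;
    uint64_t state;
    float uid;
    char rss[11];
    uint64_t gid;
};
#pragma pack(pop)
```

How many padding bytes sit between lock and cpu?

1

0..8  start_time  (8B, 2-aligned)
8..10  prio  (2B, 2-aligned)
10..11  lock  (1B, 1-aligned)
11..12  -- padding (1B)
12..20  cpu  (8B, 2-aligned)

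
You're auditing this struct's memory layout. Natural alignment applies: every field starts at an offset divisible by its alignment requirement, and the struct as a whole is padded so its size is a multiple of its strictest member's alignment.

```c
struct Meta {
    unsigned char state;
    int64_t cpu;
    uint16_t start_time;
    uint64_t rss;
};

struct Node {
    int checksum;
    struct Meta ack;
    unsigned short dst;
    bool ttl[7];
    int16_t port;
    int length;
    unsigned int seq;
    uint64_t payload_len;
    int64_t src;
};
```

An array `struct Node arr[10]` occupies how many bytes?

Meta: @0: state [1B, align 1] → 1; +7 pad (align 8); @8: cpu [8B, align 8] → 16; @16: start_time [2B, align 2] → 18; +6 pad (align 8); @24: rss [8B, align 8] → 32; size 32, align 8
@0: checksum [4B, align 4] → 4
+4 pad (align 8)
@8: ack [32B, align 8] → 40
@40: dst [2B, align 2] → 42
@42: ttl [7B, align 1] → 49
+1 pad (align 2)
@50: port [2B, align 2] → 52
@52: length [4B, align 4] → 56
@56: seq [4B, align 4] → 60
+4 pad (align 8)
@64: payload_len [8B, align 8] → 72
@72: src [8B, align 8] → 80
size 80, align 8
array of 10: 10 × 80 = 800

800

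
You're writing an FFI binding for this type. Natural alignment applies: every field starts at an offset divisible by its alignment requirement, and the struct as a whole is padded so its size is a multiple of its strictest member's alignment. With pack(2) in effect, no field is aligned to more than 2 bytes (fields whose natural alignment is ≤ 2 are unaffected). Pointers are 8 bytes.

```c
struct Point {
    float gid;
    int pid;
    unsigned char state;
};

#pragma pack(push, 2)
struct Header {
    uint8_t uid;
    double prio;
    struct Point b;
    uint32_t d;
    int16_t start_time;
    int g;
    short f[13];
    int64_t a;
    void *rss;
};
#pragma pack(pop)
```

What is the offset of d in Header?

Point: @0: gid [4B, align 4] → 4; @4: pid [4B, align 4] → 8; @8: state [1B, align 1] → 9; +3 tail pad (align 4); size 12, align 4
@0: uid [1B, align 1] → 1
+1 pad (align 2)
@2: prio [8B, align 2] → 10
@10: b [12B, align 2] → 22
@22: d [4B, align 2] → 26

22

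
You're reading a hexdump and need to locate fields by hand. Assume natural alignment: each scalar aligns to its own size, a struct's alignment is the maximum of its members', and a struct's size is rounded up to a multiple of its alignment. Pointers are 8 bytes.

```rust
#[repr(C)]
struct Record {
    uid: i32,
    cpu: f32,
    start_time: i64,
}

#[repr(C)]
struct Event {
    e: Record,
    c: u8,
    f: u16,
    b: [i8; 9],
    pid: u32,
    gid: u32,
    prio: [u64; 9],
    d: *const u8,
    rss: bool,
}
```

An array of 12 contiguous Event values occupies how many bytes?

1536

Record: 0..4  uid  (4B, 4-aligned); 4..8  cpu  (4B, 4-aligned); 8..16  start_time  (8B, 8-aligned); sizeof = 16, alignof = 8
0..16  e  (16B, 8-aligned)
16..17  c  (1B, 1-aligned)
17..18  -- padding (1B)
18..20  f  (2B, 2-aligned)
20..29  b  (9B, 1-aligned)
29..32  -- padding (3B)
32..36  pid  (4B, 4-aligned)
36..40  gid  (4B, 4-aligned)
40..112  prio  (72B, 8-aligned)
112..120  d  (8B, 8-aligned)
120..121  rss  (1B, 1-aligned)
121..128  -- tail padding (7B)
sizeof = 128, alignof = 8
array of 12: 12 × 128 = 1536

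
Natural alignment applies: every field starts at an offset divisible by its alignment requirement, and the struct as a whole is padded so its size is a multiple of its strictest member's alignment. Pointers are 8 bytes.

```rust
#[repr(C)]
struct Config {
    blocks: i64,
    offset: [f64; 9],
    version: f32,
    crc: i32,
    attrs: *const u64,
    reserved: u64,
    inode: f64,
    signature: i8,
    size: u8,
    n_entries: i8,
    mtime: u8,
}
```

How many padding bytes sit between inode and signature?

blocks at 0 (size 8, align 8) → ends 8
offset at 8 (size 72, align 8) → ends 80
version at 80 (size 4, align 4) → ends 84
crc at 84 (size 4, align 4) → ends 88
attrs at 88 (size 8, align 8) → ends 96
reserved at 96 (size 8, align 8) → ends 104
inode at 104 (size 8, align 8) → ends 112
signature at 112 (size 1, align 1) → ends 113

0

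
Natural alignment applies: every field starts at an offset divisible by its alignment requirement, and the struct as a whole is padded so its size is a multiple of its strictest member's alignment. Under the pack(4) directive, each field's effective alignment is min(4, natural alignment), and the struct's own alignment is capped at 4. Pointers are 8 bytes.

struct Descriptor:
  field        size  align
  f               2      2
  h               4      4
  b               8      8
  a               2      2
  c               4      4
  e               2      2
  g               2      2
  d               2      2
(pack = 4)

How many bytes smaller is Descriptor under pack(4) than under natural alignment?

0

natural layout:
  @0: f [2B, align 2] → 2
  +2 pad (align 4)
  @4: h [4B, align 4] → 8
  @8: b [8B, align 8] → 16
  @16: a [2B, align 2] → 18
  +2 pad (align 4)
  @20: c [4B, align 4] → 24
  @24: e [2B, align 2] → 26
  @26: g [2B, align 2] → 28
  @28: d [2B, align 2] → 30
  +2 tail pad (align 8)
  size 32, align 8
packed(4) layout:
  @0: f [2B, align 2] → 2
  +2 pad (align 4)
  @4: h [4B, align 4] → 8
  @8: b [8B, align 4] → 16
  @16: a [2B, align 2] → 18
  +2 pad (align 4)
  @20: c [4B, align 4] → 24
  @24: e [2B, align 2] → 26
  @26: g [2B, align 2] → 28
  @28: d [2B, align 2] → 30
  +2 tail pad (align 4)
  size 32, align 4
32 − 32 = 0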